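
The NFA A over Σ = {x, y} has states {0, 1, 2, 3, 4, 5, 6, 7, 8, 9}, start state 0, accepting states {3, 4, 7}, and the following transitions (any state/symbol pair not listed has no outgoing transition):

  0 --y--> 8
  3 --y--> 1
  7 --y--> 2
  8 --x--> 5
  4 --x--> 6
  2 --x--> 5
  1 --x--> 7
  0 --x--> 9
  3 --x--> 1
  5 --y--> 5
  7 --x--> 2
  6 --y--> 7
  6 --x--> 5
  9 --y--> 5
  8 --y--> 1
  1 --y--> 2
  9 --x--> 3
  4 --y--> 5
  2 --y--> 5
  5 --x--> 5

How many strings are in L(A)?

4

The useful subgraph on states {0, 1, 3, 7, 8, 9} is acyclic, so L(A) is finite; the longest accepting path visits 5 useful states, giving maximum string length 4.
Counting accepting paths from 0 by length: 1 of length 2, 1 of length 3, 2 of length 4. Total 4.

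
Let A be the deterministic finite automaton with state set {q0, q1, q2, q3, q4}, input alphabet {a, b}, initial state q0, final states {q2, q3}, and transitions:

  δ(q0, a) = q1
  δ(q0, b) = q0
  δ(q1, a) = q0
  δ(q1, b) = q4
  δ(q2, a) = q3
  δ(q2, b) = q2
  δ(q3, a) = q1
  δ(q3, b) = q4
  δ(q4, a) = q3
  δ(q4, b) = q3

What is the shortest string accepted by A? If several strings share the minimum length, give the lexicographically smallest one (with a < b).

A breadth-first search from q0 reaches an accepting state first via the path q0 → q1 → q4 → q3 on input aba.
No string of length < 3 is accepted (BFS exhausts all shorter strings without reaching an accepting state), and aba is the lexicographically least accepting string of length 3.

aba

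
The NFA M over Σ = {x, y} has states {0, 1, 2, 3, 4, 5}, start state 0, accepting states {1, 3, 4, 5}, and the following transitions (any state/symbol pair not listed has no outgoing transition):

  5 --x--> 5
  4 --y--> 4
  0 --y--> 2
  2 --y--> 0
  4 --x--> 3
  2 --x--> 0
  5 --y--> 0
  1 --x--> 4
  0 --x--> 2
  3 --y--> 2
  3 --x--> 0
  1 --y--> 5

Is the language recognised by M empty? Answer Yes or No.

Yes

The states reachable from the start state are {0, 2}.
None of the accepting states {1, 3, 4, 5} is reachable, so no string is accepted and L(M) = ∅.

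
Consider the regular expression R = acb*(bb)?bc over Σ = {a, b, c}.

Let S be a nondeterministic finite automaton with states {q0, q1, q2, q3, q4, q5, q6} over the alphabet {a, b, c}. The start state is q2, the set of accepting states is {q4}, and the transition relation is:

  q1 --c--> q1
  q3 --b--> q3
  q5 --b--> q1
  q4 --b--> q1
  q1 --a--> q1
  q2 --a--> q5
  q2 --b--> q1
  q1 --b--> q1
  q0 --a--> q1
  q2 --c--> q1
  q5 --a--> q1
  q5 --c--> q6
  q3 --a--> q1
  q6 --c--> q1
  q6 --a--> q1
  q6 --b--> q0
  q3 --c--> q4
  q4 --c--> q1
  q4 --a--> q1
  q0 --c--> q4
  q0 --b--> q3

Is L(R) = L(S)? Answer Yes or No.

Yes

Converting the expression R to a DFA (subset construction, then merging equivalent states) gives the minimal DFA with states {r0, r1, r2, r3, r4, r5}, start state r0, accepting states {r5} and transitions r0: a→r1, b→r2, c→r2; r1: a→r2, b→r2, c→r3; r2: a→r2, b→r2, c→r2; r3: a→r2, b→r4, c→r2; r4: a→r2, b→r4, c→r5; r5: a→r2, b→r2, c→r2.
Exploring the product automaton R × S from the start pair (r0, q2), following both machines on each input symbol, reaches 7 state pairs: (r0, q2), (r1, q5), (r2, q1), (r3, q6), (r4, q0), (r4, q3), (r5, q4).
R accepts in {r5} and S accepts in {q4}. In every reachable pair the two components are either both accepting — (r5, q4) — or both non-accepting, so no string is accepted by exactly one of the machines: L(R) \ L(S) and L(S) \ L(R) are both empty.
Hence every string is accepted by R iff it is accepted by S, and the two languages coincide.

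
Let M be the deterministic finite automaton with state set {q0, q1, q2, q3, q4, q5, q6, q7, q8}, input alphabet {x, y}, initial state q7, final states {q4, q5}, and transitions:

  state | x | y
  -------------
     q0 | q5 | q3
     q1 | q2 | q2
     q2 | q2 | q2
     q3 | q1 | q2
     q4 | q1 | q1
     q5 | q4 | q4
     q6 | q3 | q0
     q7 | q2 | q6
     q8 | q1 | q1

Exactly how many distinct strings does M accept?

The useful subgraph on states {q0, q4, q5, q6, q7} is acyclic, so L(M) is finite; the longest accepting path visits 5 useful states, giving maximum string length 4.
Counting accepting paths from q7 by length: 1 of length 3, 2 of length 4. Total 3.

3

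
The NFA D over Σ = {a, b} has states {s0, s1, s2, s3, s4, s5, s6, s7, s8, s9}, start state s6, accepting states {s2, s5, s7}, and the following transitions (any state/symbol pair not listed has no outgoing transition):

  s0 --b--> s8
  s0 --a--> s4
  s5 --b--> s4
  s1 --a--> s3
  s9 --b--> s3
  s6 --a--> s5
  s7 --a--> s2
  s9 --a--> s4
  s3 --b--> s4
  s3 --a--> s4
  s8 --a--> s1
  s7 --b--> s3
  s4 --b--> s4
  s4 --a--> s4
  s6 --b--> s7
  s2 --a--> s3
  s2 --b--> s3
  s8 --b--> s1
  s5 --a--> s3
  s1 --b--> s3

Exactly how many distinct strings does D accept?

The useful subgraph on states {s2, s5, s6, s7} is acyclic, so L(D) is finite; the longest accepting path visits 3 useful states, giving maximum string length 2.
Counting accepting paths from s6 by length: 2 of length 1, 1 of length 2. Total 3.

3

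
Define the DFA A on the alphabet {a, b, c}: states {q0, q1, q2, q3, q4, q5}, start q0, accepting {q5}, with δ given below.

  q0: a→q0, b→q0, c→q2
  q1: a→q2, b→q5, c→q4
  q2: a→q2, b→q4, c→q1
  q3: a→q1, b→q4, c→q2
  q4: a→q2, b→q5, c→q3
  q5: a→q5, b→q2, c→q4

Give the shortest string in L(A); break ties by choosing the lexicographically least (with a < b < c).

cbb

A breadth-first search from q0 reaches an accepting state first via the path q0 → q2 → q4 → q5 on input cbb.
No string of length < 3 is accepted (BFS exhausts all shorter strings without reaching an accepting state), and cbb is the lexicographically least accepting string of length 3.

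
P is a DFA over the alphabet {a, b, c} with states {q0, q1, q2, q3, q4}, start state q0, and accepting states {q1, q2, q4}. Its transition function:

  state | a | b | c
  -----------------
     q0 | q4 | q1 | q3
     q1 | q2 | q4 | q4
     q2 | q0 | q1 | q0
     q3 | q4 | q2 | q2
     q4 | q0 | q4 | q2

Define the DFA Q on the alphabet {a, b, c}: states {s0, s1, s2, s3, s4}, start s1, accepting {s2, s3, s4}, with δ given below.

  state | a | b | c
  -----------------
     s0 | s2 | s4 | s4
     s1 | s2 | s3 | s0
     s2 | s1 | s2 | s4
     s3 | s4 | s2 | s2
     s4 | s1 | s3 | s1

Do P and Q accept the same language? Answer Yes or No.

Exploring the product automaton P × Q from the start pair (q0, s1), following both machines on each input symbol, reaches 5 state pairs: (q0, s1), (q4, s2), (q1, s3), (q3, s0), (q2, s4).
P accepts in {q1, q2, q4} and Q accepts in {s2, s3, s4}. In every reachable pair the two components are either both accepting — (q4, s2), (q1, s3), (q2, s4) — or both non-accepting, so no string is accepted by exactly one of the machines: L(P) \ L(Q) and L(Q) \ L(P) are both empty.
Hence every string is accepted by P iff it is accepted by Q, and the two languages coincide.

Yes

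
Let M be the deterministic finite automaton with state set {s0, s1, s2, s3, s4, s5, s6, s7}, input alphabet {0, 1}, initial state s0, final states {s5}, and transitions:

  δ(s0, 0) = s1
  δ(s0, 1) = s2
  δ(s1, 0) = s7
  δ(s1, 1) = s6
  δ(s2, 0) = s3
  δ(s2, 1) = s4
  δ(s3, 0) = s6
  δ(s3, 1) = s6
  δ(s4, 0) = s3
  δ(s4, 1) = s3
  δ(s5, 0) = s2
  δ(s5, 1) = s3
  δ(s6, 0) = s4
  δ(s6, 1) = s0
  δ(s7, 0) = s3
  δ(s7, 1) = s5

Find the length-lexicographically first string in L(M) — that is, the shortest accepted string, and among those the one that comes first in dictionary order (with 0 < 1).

A breadth-first search from s0 reaches an accepting state first via the path s0 → s1 → s7 → s5 on input 001.
No string of length < 3 is accepted (BFS exhausts all shorter strings without reaching an accepting state), and 001 is the lexicographically least accepting string of length 3.

001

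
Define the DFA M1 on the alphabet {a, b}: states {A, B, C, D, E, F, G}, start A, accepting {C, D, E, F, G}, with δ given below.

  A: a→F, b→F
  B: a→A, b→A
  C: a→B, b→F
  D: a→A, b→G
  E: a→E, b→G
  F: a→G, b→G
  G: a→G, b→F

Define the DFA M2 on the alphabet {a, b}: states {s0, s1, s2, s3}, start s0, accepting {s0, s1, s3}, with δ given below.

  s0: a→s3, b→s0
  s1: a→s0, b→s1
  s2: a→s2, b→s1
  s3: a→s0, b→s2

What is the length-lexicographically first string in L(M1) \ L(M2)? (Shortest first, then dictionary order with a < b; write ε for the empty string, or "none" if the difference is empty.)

The string ab is accepted by M1 but not by M2.
No shorter string lies in the difference, and ab is the lexicographically first length-2 string in L(M1) \ L(M2).

ab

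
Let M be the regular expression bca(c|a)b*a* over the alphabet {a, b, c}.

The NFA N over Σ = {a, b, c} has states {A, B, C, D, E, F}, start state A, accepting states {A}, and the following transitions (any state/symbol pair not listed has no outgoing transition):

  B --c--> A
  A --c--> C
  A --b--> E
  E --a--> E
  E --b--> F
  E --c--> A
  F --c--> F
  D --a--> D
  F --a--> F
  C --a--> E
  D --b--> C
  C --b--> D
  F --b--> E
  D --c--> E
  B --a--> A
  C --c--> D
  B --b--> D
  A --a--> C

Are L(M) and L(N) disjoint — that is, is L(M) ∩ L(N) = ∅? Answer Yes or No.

Converting the expression M to a DFA (subset construction, then merging equivalent states) gives the minimal DFA with states {m0, m1, m2, m3, m4, m5, m6}, start state m0, accepting states {m5, m6} and transitions m0: a→m1, b→m2, c→m1; m1: a→m1, b→m1, c→m1; m2: a→m1, b→m1, c→m3; m3: a→m4, b→m1, c→m1; m4: a→m5, b→m1, c→m5; m5: a→m6, b→m5, c→m1; m6: a→m6, b→m1, c→m1.
Exploring the product automaton M × N from the start pair (m0, A), following both machines on each input symbol, reaches 16 state pairs: (m0, A), (m1, C), (m2, E), (m1, E), (m1, D), (m1, F), (m3, A), (m1, A), (m4, C), (m5, E), (m5, D), (m6, E), (m5, F), (m6, D), (m5, C), (m6, F).
M accepts in {m5, m6} and N accepts in {A}; no reachable pair has both components accepting, so no string drives both machines to acceptance simultaneously and L(M) ∩ L(N) = ∅.
So no string is accepted by both, and the intersection is empty.

Yes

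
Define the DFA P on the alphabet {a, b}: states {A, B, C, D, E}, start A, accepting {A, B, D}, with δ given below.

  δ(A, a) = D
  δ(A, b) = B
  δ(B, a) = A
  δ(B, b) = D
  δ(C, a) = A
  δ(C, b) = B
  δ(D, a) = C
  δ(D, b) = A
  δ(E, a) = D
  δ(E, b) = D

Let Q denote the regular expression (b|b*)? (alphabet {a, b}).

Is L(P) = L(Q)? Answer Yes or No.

The string a is accepted by P but rejected by Q.
So L(P) ≠ L(Q).

No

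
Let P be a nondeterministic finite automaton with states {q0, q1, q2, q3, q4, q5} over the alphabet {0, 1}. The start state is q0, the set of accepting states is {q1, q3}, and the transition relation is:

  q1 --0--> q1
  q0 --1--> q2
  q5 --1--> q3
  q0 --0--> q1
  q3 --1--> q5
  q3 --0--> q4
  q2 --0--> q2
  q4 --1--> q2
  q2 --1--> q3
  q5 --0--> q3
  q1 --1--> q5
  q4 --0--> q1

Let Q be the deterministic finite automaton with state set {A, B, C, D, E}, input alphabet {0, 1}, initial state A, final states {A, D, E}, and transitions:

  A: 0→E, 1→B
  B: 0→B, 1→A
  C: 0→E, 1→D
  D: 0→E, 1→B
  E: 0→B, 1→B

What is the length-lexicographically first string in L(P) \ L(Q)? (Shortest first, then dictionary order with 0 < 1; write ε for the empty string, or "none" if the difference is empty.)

The string 00 is accepted by P but not by Q.
No shorter string lies in the difference, and 00 is the lexicographically first length-2 string in L(P) \ L(Q).

00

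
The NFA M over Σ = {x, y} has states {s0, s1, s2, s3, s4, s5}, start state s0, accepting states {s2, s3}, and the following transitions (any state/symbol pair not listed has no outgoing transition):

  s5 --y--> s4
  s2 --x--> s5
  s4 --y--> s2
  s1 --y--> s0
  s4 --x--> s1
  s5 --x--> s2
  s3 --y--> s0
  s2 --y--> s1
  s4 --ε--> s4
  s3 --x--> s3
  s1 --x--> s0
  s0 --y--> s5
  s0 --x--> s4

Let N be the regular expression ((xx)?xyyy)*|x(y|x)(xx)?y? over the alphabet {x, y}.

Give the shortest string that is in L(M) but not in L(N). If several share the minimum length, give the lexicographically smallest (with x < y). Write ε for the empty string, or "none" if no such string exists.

The string yx is accepted by M but not by N.
No shorter string lies in the difference, and yx is the lexicographically first length-2 string in L(M) \ L(N).

yx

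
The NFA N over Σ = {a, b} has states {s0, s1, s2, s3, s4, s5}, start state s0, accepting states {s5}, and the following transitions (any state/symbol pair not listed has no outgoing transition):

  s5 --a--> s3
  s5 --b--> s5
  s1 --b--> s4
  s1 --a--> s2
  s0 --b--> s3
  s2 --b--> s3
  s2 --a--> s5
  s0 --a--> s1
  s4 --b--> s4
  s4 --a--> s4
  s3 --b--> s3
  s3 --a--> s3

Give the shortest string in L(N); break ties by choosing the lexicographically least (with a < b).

aaa

A breadth-first search from s0 reaches an accepting state first via the path s0 → s1 → s2 → s5 on input aaa.
No string of length < 3 is accepted (BFS exhausts all shorter strings without reaching an accepting state), and aaa is the lexicographically least accepting string of length 3.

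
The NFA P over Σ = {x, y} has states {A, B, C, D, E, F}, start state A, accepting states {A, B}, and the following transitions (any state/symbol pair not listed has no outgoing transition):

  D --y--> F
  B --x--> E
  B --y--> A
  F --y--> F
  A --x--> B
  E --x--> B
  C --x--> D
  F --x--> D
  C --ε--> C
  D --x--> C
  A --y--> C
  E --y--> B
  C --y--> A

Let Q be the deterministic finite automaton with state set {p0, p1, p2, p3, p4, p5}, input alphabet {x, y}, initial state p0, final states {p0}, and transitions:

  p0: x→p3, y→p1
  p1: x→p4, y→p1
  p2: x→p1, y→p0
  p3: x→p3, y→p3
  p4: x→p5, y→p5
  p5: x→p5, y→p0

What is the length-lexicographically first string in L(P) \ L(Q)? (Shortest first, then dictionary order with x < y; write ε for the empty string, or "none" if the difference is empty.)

x

The string x is accepted by P but not by Q.
No shorter string lies in the difference, and x is the lexicographically first length-1 string in L(P) \ L(Q).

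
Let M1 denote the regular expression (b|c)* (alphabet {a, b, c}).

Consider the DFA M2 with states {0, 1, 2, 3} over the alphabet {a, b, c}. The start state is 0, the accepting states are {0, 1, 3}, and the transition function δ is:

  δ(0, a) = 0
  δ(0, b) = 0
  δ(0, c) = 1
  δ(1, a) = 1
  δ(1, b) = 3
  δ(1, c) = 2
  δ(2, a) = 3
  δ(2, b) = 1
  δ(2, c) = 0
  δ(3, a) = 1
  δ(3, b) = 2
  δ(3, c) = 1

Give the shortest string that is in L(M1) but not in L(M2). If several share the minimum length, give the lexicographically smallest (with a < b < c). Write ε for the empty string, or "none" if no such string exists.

cc

The string cc is accepted by M1 but not by M2.
No shorter string lies in the difference, and cc is the lexicographically first length-2 string in L(M1) \ L(M2).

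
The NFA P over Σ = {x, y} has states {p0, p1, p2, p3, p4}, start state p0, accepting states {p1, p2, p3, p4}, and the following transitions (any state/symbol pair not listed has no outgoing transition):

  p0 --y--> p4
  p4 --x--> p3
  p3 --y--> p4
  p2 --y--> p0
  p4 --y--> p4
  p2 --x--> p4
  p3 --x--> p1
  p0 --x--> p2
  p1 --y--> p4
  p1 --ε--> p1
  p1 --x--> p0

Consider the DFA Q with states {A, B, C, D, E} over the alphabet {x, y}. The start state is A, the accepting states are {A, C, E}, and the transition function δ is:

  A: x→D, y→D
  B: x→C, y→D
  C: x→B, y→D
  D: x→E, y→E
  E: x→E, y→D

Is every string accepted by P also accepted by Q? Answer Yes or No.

The string x is in L(P) but not in L(Q).
So L(P) ⊄ L(Q).

No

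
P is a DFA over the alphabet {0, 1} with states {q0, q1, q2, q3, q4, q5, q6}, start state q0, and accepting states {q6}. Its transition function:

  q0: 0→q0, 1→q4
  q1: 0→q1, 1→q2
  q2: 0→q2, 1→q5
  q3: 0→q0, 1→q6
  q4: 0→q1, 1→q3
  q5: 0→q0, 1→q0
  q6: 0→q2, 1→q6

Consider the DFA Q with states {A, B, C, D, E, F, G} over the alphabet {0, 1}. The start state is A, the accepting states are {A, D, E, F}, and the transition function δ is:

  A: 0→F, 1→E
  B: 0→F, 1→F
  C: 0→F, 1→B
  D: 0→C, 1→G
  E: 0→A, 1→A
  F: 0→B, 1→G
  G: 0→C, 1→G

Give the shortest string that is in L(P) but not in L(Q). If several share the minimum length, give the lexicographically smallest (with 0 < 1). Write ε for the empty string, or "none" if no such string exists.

0111

The string 0111 is accepted by P but not by Q.
No shorter string lies in the difference, and 0111 is the lexicographically first length-4 string in L(P) \ L(Q).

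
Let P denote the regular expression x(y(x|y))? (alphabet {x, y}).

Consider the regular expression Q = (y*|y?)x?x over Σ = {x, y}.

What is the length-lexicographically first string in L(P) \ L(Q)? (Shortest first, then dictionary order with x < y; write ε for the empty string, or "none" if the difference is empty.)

xyx

The string xyx is accepted by P but not by Q.
No shorter string lies in the difference, and xyx is the lexicographically first length-3 string in L(P) \ L(Q).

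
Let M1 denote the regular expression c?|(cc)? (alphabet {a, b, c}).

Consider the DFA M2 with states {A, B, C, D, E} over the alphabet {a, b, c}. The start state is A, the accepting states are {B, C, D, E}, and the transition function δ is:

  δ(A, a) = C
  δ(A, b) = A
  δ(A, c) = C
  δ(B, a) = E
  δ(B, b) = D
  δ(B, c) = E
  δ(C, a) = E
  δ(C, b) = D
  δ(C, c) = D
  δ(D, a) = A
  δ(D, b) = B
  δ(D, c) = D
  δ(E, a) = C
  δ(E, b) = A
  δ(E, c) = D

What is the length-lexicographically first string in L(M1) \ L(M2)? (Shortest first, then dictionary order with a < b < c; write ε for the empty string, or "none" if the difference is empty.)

The empty string ε is accepted by M1 but not by M2.
Since ε is the unique shortest string, it is the required witness.

ε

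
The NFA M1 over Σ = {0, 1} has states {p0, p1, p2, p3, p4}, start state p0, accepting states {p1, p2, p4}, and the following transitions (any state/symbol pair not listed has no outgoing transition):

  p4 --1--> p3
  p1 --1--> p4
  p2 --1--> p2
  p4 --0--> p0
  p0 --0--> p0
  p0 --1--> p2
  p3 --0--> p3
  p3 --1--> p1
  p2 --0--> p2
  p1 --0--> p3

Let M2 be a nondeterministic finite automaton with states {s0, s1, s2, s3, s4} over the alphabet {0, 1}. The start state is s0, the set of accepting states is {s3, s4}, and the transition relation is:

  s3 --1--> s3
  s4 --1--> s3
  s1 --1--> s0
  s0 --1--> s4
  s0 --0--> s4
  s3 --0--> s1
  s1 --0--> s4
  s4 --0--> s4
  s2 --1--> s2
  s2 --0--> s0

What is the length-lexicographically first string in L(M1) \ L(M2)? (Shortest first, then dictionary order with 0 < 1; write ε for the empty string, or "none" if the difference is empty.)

010

The string 010 is accepted by M1 but not by M2.
No shorter string lies in the difference, and 010 is the lexicographically first length-3 string in L(M1) \ L(M2).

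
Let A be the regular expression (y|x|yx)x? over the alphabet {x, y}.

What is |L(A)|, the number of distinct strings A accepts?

The expression has no Kleene star, so L(A) is finite. Expanding the alternatives gives {x, y, xx, yx, yxx}.
That is 2 of length 1, 2 of length 2, 1 of length 3: 5 strings in all.

5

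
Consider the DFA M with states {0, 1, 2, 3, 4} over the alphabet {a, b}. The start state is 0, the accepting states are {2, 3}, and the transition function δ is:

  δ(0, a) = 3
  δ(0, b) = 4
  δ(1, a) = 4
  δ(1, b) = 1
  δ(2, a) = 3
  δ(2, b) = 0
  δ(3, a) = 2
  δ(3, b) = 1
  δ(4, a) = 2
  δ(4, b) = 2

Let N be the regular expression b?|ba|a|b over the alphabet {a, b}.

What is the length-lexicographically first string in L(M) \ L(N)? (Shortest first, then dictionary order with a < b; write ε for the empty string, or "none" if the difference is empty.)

aa

The string aa is accepted by M but not by N.
No shorter string lies in the difference, and aa is the lexicographically first length-2 string in L(M) \ L(N).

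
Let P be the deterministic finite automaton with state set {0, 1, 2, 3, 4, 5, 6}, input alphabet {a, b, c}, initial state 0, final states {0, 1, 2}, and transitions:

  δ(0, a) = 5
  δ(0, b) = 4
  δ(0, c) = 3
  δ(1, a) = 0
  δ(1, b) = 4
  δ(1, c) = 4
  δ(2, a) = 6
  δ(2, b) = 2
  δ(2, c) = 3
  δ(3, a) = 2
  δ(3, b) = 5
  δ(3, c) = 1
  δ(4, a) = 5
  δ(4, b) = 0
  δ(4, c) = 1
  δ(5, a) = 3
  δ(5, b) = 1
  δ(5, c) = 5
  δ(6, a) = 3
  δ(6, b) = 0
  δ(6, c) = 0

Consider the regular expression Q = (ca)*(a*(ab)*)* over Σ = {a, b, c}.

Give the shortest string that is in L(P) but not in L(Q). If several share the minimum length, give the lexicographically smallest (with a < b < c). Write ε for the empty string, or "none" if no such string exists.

The string bb is accepted by P but not by Q.
No shorter string lies in the difference, and bb is the lexicographically first length-2 string in L(P) \ L(Q).

bb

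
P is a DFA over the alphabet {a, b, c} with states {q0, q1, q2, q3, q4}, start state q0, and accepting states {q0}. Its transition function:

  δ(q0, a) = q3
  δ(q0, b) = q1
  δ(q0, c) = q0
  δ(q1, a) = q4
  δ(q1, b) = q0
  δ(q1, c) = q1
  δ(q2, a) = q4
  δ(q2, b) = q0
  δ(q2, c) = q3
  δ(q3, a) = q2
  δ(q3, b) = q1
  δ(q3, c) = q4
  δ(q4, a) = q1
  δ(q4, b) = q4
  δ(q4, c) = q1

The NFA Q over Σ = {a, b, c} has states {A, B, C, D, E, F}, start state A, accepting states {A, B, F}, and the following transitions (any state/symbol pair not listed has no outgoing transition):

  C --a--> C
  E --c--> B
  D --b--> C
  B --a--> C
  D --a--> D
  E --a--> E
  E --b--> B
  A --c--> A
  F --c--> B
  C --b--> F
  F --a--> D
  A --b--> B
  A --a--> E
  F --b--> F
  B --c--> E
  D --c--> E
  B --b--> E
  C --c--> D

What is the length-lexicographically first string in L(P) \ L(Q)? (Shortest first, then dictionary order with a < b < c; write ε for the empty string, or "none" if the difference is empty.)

The string bb is accepted by P but not by Q.
No shorter string lies in the difference, and bb is the lexicographically first length-2 string in L(P) \ L(Q).

bb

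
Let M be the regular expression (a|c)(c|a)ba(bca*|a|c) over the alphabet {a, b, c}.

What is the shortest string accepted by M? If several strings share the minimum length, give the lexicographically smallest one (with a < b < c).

By inspection of the expression, no string of length less than 5 matches, and aabaa is the lexicographically first match of length 5.

aabaa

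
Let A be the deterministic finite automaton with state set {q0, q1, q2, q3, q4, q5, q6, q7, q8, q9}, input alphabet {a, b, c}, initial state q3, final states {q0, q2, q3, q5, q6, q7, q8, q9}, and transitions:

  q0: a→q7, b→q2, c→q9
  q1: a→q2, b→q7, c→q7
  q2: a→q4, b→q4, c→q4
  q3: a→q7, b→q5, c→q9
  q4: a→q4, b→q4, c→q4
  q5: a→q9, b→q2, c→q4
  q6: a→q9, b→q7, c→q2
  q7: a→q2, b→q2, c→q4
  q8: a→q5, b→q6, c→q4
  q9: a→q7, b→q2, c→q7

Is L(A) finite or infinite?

The useful states (reachable from q3 and able to reach an accepting state) are {q2, q3, q5, q7, q9}.
Restricted to these states the transition graph has no cycle, so every accepting path has bounded length and L is finite.

finite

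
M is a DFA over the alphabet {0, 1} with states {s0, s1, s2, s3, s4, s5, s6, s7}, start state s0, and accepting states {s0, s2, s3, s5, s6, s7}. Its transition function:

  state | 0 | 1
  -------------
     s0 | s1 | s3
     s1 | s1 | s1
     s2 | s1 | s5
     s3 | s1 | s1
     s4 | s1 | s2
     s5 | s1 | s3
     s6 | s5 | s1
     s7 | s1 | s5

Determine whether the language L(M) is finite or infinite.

finite

The useful states (reachable from s0 and able to reach an accepting state) are {s0, s3}.
Restricted to these states the transition graph has no cycle, so every accepting path has bounded length and L is finite.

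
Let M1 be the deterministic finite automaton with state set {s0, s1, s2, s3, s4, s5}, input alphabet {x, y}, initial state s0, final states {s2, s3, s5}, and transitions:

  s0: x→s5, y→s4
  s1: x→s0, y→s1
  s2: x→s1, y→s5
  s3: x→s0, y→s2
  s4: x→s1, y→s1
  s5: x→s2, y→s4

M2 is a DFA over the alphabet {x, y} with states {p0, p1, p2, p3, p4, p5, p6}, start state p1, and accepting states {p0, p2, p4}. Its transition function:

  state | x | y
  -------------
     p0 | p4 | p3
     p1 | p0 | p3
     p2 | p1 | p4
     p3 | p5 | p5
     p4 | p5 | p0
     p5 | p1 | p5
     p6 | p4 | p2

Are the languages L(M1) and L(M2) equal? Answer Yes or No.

Yes

Exploring the product automaton M1 × M2 from the start pair (s0, p1), following both machines on each input symbol, reaches 5 state pairs: (s0, p1), (s5, p0), (s4, p3), (s2, p4), (s1, p5).
M1 accepts in {s2, s3, s5} and M2 accepts in {p0, p2, p4}. In every reachable pair the two components are either both accepting — (s5, p0), (s2, p4) — or both non-accepting, so no string is accepted by exactly one of the machines: L(M1) \ L(M2) and L(M2) \ L(M1) are both empty.
Hence every string is accepted by M1 iff it is accepted by M2, and the two languages coincide.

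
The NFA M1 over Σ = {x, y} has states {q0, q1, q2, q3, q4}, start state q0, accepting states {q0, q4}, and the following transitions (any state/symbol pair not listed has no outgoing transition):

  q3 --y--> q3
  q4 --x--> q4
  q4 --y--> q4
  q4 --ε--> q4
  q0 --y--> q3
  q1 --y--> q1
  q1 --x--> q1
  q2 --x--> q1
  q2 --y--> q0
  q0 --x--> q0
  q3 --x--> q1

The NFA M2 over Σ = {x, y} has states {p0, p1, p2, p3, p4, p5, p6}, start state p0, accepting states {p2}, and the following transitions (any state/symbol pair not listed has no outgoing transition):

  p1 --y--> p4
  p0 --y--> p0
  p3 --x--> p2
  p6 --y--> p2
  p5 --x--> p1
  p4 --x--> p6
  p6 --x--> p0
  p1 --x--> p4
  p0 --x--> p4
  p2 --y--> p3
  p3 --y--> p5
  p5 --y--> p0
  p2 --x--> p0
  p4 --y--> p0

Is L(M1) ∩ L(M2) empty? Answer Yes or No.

Exploring the product automaton M1 × M2 from the start pair (q0, p0), following both machines on each input symbol, reaches 14 state pairs: (q0, p0), (q0, p4), (q3, p0), (q0, p6), (q1, p4), (q3, p2), (q1, p6), (q1, p0), (q3, p3), (q1, p2), (q3, p5), (q1, p3), (q1, p1), (q1, p5).
M1 accepts in {q0, q4} and M2 accepts in {p2}; no reachable pair has both components accepting, so no string drives both machines to acceptance simultaneously and L(M1) ∩ L(M2) = ∅.
So no string is accepted by both, and the intersection is empty.

Yes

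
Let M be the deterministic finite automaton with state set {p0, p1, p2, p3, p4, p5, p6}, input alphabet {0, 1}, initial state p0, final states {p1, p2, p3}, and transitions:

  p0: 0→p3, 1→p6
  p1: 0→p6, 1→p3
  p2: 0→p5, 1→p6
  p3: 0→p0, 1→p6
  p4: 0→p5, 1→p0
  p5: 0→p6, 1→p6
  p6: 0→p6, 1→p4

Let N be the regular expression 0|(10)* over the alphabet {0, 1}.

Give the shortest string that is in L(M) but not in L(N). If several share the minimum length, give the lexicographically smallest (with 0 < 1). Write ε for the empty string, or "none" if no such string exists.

The string 000 is accepted by M but not by N.
No shorter string lies in the difference, and 000 is the lexicographically first length-3 string in L(M) \ L(N).

000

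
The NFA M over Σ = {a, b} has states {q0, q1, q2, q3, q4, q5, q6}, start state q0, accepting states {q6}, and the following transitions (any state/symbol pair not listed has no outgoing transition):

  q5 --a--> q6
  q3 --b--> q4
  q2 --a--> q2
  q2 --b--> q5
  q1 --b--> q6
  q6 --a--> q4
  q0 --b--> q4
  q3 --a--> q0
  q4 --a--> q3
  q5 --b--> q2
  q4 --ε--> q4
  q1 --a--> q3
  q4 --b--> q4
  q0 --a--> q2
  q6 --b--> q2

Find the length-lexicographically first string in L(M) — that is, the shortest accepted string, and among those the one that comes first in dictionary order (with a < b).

aba

A breadth-first search from q0 reaches an accepting state first via the path q0 → q2 → q5 → q6 on input aba.
No string of length < 3 is accepted (BFS exhausts all shorter strings without reaching an accepting state), and aba is the lexicographically least accepting string of length 3.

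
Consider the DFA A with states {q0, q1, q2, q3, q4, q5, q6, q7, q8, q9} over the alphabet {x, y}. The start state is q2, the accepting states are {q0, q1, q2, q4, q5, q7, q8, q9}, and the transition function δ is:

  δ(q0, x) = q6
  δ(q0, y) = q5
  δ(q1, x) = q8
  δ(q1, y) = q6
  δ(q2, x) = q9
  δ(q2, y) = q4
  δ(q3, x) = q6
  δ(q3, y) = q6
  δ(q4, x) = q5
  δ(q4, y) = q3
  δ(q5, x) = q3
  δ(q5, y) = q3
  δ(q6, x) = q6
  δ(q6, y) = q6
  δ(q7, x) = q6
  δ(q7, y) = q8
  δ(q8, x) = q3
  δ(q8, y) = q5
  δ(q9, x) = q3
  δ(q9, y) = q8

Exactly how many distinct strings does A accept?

6

The useful subgraph on states {q2, q4, q5, q8, q9} is acyclic, so L(A) is finite; the longest accepting path visits 4 useful states, giving maximum string length 3.
Counting accepting paths from q2 by length: 1 of length 0, 2 of length 1, 2 of length 2, 1 of length 3. Total 6.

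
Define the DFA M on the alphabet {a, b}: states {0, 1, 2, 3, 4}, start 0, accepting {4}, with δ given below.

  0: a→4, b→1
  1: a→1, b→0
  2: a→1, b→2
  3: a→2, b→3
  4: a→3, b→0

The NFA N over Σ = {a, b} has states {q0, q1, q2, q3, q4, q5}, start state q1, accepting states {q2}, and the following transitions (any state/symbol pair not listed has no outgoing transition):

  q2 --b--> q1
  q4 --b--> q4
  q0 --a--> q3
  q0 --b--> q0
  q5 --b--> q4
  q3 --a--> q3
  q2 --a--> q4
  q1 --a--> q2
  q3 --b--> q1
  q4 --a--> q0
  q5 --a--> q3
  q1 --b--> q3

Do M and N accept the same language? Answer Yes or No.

Exploring the product automaton M × N from the start pair (0, q1), following both machines on each input symbol, reaches 5 state pairs: (0, q1), (4, q2), (1, q3), (3, q4), (2, q0).
M accepts in {4} and N accepts in {q2}. In every reachable pair the two components are either both accepting — (4, q2) — or both non-accepting, so no string is accepted by exactly one of the machines: L(M) \ L(N) and L(N) \ L(M) are both empty.
Hence every string is accepted by M iff it is accepted by N, and the two languages coincide.

Yes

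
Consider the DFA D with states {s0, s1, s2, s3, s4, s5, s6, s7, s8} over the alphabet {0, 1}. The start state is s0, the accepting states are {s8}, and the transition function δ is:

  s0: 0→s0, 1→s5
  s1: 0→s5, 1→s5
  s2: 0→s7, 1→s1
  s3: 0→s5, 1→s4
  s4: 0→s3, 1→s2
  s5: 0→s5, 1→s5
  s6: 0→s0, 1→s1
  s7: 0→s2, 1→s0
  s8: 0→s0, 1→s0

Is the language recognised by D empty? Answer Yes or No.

The states reachable from the start state are {s0, s5}.
None of the accepting states {s8} is reachable, so no string is accepted and L(D) = ∅.

Yes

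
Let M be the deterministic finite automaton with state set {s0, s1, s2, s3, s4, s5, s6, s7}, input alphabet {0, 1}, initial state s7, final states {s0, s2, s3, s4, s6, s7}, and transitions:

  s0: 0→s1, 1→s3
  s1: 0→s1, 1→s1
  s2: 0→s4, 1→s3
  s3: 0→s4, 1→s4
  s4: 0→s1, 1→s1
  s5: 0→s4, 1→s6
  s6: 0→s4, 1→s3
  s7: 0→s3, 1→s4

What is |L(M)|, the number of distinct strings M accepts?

The useful subgraph on states {s3, s4, s7} is acyclic, so L(M) is finite; the longest accepting path visits 3 useful states, giving maximum string length 2.
Counting accepting paths from s7 by length: 1 of length 0, 2 of length 1, 2 of length 2. Total 5.

5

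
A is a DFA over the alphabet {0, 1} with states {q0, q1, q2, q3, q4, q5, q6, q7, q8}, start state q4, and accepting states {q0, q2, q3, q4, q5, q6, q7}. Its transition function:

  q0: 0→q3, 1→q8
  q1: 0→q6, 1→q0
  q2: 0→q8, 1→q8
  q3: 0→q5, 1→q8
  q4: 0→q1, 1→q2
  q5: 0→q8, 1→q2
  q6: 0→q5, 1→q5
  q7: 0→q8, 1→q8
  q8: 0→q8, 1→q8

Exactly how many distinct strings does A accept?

11

The useful subgraph on states {q0, q1, q2, q3, q4, q5, q6} is acyclic, so L(A) is finite; the longest accepting path visits 6 useful states, giving maximum string length 5.
Counting accepting paths from q4 by length: 1 of length 0, 1 of length 1, 2 of length 2, 3 of length 3, 3 of length 4, 1 of length 5. Total 11.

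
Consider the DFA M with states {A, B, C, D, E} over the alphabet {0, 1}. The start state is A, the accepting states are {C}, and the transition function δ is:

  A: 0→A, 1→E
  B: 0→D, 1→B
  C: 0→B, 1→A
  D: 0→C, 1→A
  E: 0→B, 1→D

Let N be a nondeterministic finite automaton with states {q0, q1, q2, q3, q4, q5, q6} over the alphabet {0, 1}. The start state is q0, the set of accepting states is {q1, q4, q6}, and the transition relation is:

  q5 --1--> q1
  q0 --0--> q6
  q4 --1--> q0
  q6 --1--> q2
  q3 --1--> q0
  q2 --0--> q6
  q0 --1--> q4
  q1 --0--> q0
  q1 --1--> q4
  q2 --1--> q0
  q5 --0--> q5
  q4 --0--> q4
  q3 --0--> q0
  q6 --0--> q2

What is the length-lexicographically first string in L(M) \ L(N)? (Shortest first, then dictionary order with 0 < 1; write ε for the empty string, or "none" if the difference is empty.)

The string 10100 is accepted by M but not by N.
No shorter string lies in the difference, and 10100 is the lexicographically first length-5 string in L(M) \ L(N).

10100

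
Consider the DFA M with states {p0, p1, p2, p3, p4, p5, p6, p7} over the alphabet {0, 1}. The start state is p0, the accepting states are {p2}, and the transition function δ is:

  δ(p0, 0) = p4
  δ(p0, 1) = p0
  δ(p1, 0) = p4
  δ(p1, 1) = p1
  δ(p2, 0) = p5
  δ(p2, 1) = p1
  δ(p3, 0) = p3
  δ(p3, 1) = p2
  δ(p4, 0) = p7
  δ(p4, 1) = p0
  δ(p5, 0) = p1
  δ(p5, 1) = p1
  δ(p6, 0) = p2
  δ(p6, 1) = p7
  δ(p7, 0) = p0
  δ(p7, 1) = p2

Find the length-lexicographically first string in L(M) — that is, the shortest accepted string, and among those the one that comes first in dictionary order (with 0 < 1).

001

A breadth-first search from p0 reaches an accepting state first via the path p0 → p4 → p7 → p2 on input 001.
No string of length < 3 is accepted (BFS exhausts all shorter strings without reaching an accepting state), and 001 is the lexicographically least accepting string of length 3.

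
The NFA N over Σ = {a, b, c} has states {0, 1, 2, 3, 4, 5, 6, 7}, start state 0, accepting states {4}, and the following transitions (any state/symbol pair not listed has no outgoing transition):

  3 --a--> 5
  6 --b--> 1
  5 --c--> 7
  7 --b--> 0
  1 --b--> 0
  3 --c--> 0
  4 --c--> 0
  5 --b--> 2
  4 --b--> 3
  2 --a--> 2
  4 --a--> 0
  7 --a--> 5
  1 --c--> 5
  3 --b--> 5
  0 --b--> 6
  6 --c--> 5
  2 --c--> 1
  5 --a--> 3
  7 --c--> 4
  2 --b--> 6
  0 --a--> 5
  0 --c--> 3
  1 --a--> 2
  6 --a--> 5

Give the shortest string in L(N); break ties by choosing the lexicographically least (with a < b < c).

acc

A breadth-first search from 0 reaches an accepting state first via the path 0 → 5 → 7 → 4 on input acc.
No string of length < 3 is accepted (BFS exhausts all shorter strings without reaching an accepting state), and acc is the lexicographically least accepting string of length 3.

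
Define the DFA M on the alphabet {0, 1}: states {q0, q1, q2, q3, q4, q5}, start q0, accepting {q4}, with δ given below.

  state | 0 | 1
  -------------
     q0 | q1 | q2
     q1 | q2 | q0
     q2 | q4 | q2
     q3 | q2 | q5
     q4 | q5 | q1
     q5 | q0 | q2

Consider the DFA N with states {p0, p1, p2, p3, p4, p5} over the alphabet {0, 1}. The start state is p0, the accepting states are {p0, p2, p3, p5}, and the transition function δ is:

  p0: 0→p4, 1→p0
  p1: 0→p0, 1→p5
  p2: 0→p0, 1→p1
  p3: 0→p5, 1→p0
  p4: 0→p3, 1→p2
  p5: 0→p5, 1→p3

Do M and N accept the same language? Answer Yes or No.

The string 10 is accepted by M but rejected by N.
So L(M) ≠ L(N).

No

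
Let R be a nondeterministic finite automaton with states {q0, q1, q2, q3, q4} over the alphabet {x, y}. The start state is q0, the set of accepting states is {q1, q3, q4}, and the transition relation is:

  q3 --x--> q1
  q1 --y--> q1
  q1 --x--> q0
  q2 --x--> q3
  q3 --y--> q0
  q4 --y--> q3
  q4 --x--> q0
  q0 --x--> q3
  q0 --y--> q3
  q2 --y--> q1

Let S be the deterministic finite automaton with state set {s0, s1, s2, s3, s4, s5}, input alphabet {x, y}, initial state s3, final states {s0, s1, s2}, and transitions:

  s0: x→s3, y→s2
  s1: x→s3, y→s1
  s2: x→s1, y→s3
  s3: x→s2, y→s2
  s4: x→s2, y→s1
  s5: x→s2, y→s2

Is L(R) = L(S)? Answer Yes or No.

Yes

Exploring the product automaton R × S from the start pair (q0, s3), following both machines on each input symbol, reaches 3 state pairs: (q0, s3), (q3, s2), (q1, s1).
R accepts in {q1, q3, q4} and S accepts in {s0, s1, s2}. In every reachable pair the two components are either both accepting — (q3, s2), (q1, s1) — or both non-accepting, so no string is accepted by exactly one of the machines: L(R) \ L(S) and L(S) \ L(R) are both empty.
Hence every string is accepted by R iff it is accepted by S, and the two languages coincide.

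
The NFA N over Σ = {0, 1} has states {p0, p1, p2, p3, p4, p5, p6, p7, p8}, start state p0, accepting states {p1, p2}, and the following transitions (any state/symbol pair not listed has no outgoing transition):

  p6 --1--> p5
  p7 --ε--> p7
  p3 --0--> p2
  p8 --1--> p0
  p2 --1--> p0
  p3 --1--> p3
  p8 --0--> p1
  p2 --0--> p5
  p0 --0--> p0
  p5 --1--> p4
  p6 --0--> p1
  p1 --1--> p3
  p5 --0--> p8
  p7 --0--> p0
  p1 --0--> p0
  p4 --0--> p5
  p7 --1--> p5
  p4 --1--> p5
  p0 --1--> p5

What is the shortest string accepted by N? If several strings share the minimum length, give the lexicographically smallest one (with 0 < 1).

100

A breadth-first search from p0 reaches an accepting state first via the path p0 → p5 → p8 → p1 on input 100.
No string of length < 3 is accepted (BFS exhausts all shorter strings without reaching an accepting state), and 100 is the lexicographically least accepting string of length 3.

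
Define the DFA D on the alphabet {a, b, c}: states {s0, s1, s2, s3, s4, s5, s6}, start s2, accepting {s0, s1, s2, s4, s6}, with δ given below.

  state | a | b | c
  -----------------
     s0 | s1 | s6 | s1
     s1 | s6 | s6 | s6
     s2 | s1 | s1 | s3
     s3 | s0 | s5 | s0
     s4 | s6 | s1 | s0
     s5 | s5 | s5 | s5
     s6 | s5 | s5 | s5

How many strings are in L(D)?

The useful subgraph on states {s0, s1, s2, s3, s6} is acyclic, so L(D) is finite; the longest accepting path visits 5 useful states, giving maximum string length 4.
Counting accepting paths from s2 by length: 1 of length 0, 2 of length 1, 8 of length 2, 6 of length 3, 12 of length 4. Total 29.

29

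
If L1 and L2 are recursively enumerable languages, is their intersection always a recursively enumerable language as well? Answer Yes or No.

Run the recogniser for L₁; if it accepts, run the recogniser for L₂ and accept if that accepts too. If either runs forever the input is never accepted, which is all a recogniser needs.
So the recursively enumerable languages are closed under intersection.

Yes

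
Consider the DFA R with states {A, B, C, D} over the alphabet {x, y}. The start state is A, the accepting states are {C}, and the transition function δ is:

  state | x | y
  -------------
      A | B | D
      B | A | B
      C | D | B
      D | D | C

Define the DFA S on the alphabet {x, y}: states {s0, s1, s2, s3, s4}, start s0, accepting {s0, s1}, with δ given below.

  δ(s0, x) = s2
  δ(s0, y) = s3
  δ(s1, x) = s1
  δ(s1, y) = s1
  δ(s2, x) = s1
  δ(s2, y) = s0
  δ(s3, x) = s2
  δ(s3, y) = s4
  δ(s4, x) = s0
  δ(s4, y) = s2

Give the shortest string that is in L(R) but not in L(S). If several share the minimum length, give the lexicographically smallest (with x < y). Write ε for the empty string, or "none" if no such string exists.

The string yy is accepted by R but not by S.
No shorter string lies in the difference, and yy is the lexicographically first length-2 string in L(R) \ L(S).

yy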